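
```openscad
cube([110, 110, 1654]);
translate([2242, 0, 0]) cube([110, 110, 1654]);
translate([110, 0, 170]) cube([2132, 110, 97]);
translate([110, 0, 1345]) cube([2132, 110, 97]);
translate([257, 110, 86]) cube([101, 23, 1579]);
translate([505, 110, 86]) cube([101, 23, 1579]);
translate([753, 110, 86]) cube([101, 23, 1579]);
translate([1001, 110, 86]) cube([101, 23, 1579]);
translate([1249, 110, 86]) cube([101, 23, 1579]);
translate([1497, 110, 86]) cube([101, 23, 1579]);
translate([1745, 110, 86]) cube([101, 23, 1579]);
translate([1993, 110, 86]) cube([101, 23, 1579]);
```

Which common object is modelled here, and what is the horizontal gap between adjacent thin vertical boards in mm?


A fence section. The picket gap is 147 mm.

Two posts, two rails, 8 pickets — a fence section. Span 2132 mm holds 8 pickets of 101 mm with 9 equal gaps: ⌊(2132 − 8·101) / 9⌋ = 147 mm.


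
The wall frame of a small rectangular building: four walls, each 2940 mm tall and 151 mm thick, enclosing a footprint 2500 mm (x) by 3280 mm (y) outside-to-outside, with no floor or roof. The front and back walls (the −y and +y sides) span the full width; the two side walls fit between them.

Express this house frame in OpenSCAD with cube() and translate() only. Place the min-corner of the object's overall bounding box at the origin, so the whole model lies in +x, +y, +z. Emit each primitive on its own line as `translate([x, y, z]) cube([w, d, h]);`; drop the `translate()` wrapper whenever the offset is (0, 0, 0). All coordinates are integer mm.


cube([2500, 151, 2940]);
translate([0, 3129, 0]) cube([2500, 151, 2940]);
translate([0, 151, 0]) cube([151, 2978, 2940]);
translate([2349, 151, 0]) cube([151, 2978, 2940]);


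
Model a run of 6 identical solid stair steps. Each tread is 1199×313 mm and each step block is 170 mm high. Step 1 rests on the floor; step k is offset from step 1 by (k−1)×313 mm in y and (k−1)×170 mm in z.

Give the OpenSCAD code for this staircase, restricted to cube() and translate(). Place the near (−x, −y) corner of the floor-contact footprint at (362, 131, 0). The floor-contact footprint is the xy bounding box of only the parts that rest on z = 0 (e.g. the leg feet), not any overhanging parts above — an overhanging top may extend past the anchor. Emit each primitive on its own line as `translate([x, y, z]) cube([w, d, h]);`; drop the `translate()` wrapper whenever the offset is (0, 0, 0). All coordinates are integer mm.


translate([362, 131, 0]) cube([1199, 313, 170]);
translate([362, 444, 170]) cube([1199, 313, 170]);
translate([362, 757, 340]) cube([1199, 313, 170]);
translate([362, 1070, 510]) cube([1199, 313, 170]);
translate([362, 1383, 680]) cube([1199, 313, 170]);
translate([362, 1696, 850]) cube([1199, 313, 170]);


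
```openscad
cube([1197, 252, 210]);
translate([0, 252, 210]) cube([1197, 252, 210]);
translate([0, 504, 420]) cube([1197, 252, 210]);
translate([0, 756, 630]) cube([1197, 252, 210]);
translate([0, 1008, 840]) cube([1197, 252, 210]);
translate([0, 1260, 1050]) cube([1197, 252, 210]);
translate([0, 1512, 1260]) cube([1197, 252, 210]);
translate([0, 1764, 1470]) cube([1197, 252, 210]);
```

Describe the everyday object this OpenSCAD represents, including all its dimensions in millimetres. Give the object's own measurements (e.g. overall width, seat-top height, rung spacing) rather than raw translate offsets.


A straight staircase of 8 solid steps. Each step is 1197 mm wide (x), 252 mm deep (y, the going) and 210 mm tall (the rise). The first step rests on the floor; each subsequent step sits one going further in +y and one rise higher in +z, directly behind and above the previous step with no overlap.


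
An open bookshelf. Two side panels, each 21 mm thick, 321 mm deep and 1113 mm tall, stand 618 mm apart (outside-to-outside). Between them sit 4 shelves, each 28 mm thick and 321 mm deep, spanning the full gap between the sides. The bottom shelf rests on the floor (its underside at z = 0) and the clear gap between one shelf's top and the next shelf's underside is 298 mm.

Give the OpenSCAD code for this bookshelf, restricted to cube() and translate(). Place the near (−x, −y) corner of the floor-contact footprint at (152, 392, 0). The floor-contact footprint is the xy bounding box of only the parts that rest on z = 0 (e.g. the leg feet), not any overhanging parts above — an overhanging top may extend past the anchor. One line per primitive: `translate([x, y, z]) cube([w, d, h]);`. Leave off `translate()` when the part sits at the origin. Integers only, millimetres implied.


translate([152, 392, 0]) cube([21, 321, 1113]);
translate([749, 392, 0]) cube([21, 321, 1113]);
translate([173, 392, 0]) cube([576, 321, 28]);
translate([173, 392, 326]) cube([576, 321, 28]);
translate([173, 392, 652]) cube([576, 321, 28]);
translate([173, 392, 978]) cube([576, 321, 28]);


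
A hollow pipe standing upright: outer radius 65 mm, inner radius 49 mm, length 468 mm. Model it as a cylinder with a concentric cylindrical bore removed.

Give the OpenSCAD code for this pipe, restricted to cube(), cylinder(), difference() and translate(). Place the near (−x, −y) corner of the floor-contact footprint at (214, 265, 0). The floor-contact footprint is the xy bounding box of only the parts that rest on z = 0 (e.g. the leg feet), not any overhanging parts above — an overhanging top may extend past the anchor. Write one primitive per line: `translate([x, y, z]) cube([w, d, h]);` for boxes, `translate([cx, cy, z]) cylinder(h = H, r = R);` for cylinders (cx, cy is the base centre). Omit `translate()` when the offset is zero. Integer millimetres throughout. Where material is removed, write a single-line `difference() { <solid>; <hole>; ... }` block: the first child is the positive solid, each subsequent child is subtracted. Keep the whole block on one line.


difference() { translate([279, 330, 0]) cylinder(h = 468, r = 65); translate([279, 330, 0]) cylinder(h = 468, r = 49); }


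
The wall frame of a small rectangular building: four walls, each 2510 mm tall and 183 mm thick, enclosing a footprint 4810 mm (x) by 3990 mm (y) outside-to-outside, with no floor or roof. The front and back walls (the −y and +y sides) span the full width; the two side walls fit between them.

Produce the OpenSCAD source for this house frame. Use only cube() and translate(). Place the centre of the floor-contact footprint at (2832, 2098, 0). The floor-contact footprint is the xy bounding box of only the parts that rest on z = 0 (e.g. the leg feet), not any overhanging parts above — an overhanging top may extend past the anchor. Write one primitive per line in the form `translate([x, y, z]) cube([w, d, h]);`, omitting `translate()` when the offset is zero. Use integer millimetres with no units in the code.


translate([427, 103, 0]) cube([4810, 183, 2510]);
translate([427, 3910, 0]) cube([4810, 183, 2510]);
translate([427, 286, 0]) cube([183, 3624, 2510]);
translate([5054, 286, 0]) cube([183, 3624, 2510]);


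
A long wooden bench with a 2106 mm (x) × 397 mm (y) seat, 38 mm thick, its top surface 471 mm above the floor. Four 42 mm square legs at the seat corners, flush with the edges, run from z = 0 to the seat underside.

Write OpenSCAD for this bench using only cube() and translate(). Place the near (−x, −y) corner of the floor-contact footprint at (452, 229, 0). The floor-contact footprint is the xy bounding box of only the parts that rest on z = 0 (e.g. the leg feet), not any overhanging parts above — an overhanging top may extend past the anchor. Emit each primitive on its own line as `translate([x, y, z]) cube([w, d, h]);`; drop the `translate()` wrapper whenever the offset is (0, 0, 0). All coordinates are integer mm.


// leg_h = 471 − 38 = 433
translate([452, 229, 433]) cube([2106, 397, 38]);
translate([452, 229, 0]) cube([42, 42, 433]);
translate([452, 584, 0]) cube([42, 42, 433]);
translate([2516, 229, 0]) cube([42, 42, 433]);
translate([2516, 584, 0]) cube([42, 42, 433]);


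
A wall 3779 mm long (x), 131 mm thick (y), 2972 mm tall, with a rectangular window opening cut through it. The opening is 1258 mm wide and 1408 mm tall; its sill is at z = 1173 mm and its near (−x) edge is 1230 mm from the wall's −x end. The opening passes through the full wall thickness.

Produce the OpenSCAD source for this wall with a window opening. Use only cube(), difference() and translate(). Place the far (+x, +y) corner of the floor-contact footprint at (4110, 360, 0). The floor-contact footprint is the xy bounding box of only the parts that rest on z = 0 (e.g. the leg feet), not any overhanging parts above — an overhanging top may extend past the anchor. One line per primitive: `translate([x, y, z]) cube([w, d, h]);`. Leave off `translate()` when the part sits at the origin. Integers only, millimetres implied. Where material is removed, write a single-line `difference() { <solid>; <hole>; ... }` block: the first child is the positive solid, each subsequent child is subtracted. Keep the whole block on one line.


difference() { translate([331, 229, 0]) cube([3779, 131, 2972]); translate([1561, 229, 1173]) cube([1258, 131, 1408]); }


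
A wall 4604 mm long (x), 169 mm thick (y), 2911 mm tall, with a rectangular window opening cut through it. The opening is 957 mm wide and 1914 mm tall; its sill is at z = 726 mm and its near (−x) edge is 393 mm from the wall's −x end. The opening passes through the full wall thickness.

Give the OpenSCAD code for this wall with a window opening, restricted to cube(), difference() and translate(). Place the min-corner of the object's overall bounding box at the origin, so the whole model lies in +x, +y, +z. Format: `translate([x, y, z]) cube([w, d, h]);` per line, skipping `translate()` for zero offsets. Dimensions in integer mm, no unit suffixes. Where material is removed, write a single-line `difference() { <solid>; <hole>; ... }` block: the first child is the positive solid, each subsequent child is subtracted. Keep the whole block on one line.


difference() { cube([4604, 169, 2911]); translate([393, 0, 726]) cube([957, 169, 1914]); }


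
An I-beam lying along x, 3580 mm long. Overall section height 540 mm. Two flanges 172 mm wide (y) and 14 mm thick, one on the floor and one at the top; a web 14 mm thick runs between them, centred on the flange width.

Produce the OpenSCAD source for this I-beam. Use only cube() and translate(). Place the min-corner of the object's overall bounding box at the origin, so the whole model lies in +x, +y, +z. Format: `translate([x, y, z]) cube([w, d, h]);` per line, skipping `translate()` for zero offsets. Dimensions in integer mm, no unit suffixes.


cube([3580, 172, 14]);
translate([0, 79, 14]) cube([3580, 14, 512]);
translate([0, 0, 526]) cube([3580, 172, 14]);


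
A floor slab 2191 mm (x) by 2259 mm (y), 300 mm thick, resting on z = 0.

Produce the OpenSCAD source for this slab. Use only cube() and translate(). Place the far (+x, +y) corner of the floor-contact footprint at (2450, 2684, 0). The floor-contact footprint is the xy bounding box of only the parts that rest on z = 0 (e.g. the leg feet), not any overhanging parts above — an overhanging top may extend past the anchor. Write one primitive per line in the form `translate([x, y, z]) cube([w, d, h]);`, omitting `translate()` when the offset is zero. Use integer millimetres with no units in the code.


translate([259, 425, 0]) cube([2191, 2259, 300]);


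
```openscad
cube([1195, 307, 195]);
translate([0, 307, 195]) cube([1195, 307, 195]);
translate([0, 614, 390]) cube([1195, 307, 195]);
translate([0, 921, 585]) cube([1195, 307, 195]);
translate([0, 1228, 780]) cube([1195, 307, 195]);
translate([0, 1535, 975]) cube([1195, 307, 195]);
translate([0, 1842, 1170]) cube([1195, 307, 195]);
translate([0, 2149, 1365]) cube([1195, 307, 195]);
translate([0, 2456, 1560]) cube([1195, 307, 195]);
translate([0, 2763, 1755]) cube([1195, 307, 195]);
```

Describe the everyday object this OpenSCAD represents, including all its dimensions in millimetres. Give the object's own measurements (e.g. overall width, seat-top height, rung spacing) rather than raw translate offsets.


A straight staircase of 10 solid steps. Each step is 1195 mm wide (x), 307 mm deep (y, the going) and 195 mm tall (the rise). The first step rests on the floor; each subsequent step sits one going further in +y and one rise higher in +z, directly behind and above the previous step with no overlap.


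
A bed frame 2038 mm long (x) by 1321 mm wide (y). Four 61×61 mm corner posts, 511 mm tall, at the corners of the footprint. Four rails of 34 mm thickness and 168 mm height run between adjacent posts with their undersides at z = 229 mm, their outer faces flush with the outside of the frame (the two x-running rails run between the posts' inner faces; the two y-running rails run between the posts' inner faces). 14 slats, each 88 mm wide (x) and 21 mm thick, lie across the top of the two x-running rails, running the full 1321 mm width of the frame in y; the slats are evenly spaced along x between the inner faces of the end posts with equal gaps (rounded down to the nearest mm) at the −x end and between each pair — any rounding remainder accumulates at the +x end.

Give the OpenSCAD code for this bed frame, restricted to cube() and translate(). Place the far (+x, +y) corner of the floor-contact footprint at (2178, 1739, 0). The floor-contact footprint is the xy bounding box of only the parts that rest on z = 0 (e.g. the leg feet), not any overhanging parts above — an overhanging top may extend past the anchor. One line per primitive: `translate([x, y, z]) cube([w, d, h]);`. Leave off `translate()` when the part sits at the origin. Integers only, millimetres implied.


translate([140, 418, 0]) cube([61, 61, 511]);
translate([140, 1678, 0]) cube([61, 61, 511]);
translate([2117, 418, 0]) cube([61, 61, 511]);
translate([2117, 1678, 0]) cube([61, 61, 511]);
translate([201, 418, 229]) cube([1916, 34, 168]);
translate([201, 1705, 229]) cube([1916, 34, 168]);
translate([140, 479, 229]) cube([34, 1199, 168]);
translate([2144, 479, 229]) cube([34, 1199, 168]);
translate([246, 418, 397]) cube([88, 1321, 21]);
translate([379, 418, 397]) cube([88, 1321, 21]);
translate([512, 418, 397]) cube([88, 1321, 21]);
translate([645, 418, 397]) cube([88, 1321, 21]);
translate([778, 418, 397]) cube([88, 1321, 21]);
translate([911, 418, 397]) cube([88, 1321, 21]);
translate([1044, 418, 397]) cube([88, 1321, 21]);
translate([1177, 418, 397]) cube([88, 1321, 21]);
translate([1310, 418, 397]) cube([88, 1321, 21]);
translate([1443, 418, 397]) cube([88, 1321, 21]);
translate([1576, 418, 397]) cube([88, 1321, 21]);
translate([1709, 418, 397]) cube([88, 1321, 21]);
translate([1842, 418, 397]) cube([88, 1321, 21]);
translate([1975, 418, 397]) cube([88, 1321, 21]);


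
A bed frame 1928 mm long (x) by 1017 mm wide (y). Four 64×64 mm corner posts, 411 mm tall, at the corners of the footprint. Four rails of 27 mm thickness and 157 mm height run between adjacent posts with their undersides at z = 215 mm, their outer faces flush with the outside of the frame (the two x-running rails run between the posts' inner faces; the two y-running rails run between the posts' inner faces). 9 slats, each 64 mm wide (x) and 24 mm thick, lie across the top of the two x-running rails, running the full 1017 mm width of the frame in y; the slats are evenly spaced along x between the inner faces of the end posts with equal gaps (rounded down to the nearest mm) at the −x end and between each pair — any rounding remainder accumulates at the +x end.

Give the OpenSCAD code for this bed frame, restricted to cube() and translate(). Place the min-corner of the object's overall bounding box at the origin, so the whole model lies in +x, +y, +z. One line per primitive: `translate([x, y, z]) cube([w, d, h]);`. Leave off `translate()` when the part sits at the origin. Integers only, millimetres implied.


cube([64, 64, 411]);
translate([0, 953, 0]) cube([64, 64, 411]);
translate([1864, 0, 0]) cube([64, 64, 411]);
translate([1864, 953, 0]) cube([64, 64, 411]);
translate([64, 0, 215]) cube([1800, 27, 157]);
translate([64, 990, 215]) cube([1800, 27, 157]);
translate([0, 64, 215]) cube([27, 889, 157]);
translate([1901, 64, 215]) cube([27, 889, 157]);
translate([186, 0, 372]) cube([64, 1017, 24]);
translate([372, 0, 372]) cube([64, 1017, 24]);
translate([558, 0, 372]) cube([64, 1017, 24]);
translate([744, 0, 372]) cube([64, 1017, 24]);
translate([930, 0, 372]) cube([64, 1017, 24]);
translate([1116, 0, 372]) cube([64, 1017, 24]);
translate([1302, 0, 372]) cube([64, 1017, 24]);
translate([1488, 0, 372]) cube([64, 1017, 24]);
translate([1674, 0, 372]) cube([64, 1017, 24]);


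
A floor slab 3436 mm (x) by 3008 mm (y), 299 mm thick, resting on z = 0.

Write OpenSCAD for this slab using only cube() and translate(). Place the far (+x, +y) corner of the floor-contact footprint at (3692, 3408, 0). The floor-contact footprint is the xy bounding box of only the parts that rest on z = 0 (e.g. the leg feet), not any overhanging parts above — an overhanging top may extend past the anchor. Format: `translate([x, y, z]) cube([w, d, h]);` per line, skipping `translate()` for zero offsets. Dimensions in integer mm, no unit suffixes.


translate([256, 400, 0]) cube([3436, 3008, 299]);


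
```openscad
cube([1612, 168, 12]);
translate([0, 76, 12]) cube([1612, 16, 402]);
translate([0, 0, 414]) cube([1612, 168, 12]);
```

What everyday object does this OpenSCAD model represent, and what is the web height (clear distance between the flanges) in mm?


An I-beam. The web height is 402 mm.

Two wide flanges with a thin centred web — an I-beam. Overall 426 mm minus two 12 mm flanges gives a web of 426 − 2·12 = 402 mm.


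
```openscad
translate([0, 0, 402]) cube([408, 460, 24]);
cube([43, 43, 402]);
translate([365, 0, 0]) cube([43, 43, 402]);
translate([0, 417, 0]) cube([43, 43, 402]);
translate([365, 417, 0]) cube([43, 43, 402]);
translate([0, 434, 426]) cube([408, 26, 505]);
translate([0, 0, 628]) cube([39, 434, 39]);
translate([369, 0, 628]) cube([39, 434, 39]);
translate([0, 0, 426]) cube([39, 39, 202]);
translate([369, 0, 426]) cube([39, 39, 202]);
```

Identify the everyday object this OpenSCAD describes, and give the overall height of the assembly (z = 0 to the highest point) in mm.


A chair. The overall height is 931 mm.

A slab on four corner posts with a tall panel at the back — a chair. The seat slab sits at z = 402 with thickness 24, and the 505 mm backrest starts at the seat top, so the overall height is 402 + 24 + 505 = 931 mm.


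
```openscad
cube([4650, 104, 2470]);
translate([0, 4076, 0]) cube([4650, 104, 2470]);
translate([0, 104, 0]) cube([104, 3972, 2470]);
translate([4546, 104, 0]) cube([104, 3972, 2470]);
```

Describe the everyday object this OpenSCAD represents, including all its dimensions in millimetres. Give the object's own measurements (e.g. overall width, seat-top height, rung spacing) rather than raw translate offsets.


The wall frame of a small rectangular building: four walls, each 2470 mm tall and 104 mm thick, enclosing a footprint 4650 mm (x) by 4180 mm (y) outside-to-outside, with no floor or roof. The front and back walls (the −y and +y sides) span the full width; the two side walls fit between them.


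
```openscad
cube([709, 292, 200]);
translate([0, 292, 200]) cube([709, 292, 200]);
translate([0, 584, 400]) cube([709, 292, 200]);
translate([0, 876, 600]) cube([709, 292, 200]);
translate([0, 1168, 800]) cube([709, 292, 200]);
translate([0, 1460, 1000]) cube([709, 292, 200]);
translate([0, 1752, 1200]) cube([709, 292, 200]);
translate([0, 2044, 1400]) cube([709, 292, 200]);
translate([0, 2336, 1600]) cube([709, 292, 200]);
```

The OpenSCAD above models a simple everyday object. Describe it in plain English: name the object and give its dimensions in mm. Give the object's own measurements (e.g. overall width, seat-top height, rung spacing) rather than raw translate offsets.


A straight staircase of 9 solid steps. Each step is 709 mm wide (x), 292 mm deep (y, the going) and 200 mm tall (the rise). The first step rests on the floor; each subsequent step sits one going further in +y and one rise higher in +z, directly behind and above the previous step with no overlap.


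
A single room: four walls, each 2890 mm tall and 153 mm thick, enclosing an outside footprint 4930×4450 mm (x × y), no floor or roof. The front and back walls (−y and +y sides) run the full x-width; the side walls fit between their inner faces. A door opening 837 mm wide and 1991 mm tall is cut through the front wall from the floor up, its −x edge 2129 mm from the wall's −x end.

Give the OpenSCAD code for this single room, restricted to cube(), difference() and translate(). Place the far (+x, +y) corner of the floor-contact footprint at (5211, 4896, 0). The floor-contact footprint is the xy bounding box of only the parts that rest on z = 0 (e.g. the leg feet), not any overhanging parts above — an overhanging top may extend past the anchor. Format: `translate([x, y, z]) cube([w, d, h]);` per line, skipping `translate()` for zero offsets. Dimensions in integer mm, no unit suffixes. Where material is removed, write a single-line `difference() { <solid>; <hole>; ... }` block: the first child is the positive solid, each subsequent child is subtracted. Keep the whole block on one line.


difference() { translate([281, 446, 0]) cube([4930, 153, 2890]); translate([2410, 446, 0]) cube([837, 153, 1991]); }
translate([281, 4743, 0]) cube([4930, 153, 2890]);
translate([281, 599, 0]) cube([153, 4144, 2890]);
translate([5058, 599, 0]) cube([153, 4144, 2890]);


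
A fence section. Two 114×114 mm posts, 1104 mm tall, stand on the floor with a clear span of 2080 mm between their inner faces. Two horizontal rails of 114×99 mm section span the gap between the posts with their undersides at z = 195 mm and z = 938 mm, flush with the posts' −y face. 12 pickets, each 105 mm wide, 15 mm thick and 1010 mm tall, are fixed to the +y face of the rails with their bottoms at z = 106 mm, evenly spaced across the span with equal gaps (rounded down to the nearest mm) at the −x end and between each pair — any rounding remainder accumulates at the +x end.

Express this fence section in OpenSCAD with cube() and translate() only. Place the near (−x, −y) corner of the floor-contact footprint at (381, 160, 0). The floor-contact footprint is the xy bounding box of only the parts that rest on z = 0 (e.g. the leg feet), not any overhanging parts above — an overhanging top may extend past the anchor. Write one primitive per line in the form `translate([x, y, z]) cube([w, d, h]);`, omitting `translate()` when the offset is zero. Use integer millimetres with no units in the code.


translate([381, 160, 0]) cube([114, 114, 1104]);
translate([2575, 160, 0]) cube([114, 114, 1104]);
translate([495, 160, 195]) cube([2080, 114, 99]);
translate([495, 160, 938]) cube([2080, 114, 99]);
translate([558, 274, 106]) cube([105, 15, 1010]);
translate([726, 274, 106]) cube([105, 15, 1010]);
translate([894, 274, 106]) cube([105, 15, 1010]);
translate([1062, 274, 106]) cube([105, 15, 1010]);
translate([1230, 274, 106]) cube([105, 15, 1010]);
translate([1398, 274, 106]) cube([105, 15, 1010]);
translate([1566, 274, 106]) cube([105, 15, 1010]);
translate([1734, 274, 106]) cube([105, 15, 1010]);
translate([1902, 274, 106]) cube([105, 15, 1010]);
translate([2070, 274, 106]) cube([105, 15, 1010]);
translate([2238, 274, 106]) cube([105, 15, 1010]);
translate([2406, 274, 106]) cube([105, 15, 1010]);


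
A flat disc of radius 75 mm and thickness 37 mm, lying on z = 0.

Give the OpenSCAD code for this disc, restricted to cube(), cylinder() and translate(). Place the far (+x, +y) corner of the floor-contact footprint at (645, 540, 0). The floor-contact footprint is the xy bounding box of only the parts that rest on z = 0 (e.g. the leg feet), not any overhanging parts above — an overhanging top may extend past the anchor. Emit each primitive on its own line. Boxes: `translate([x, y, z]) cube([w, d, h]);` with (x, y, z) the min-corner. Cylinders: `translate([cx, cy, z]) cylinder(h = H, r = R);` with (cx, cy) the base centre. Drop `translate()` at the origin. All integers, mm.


translate([570, 465, 0]) cylinder(h = 37, r = 75);


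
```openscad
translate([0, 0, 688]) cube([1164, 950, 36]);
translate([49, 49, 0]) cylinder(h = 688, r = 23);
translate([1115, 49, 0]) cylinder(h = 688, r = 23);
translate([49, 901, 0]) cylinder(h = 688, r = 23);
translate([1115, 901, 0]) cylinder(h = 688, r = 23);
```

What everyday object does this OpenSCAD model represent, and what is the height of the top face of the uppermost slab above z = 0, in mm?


A table. The table height is 724 mm.

A 1164×950×36 slab sits at z = 688 on four Ø46 mm round legs — a table. The top surface is at 688 + 36 = 724 mm.


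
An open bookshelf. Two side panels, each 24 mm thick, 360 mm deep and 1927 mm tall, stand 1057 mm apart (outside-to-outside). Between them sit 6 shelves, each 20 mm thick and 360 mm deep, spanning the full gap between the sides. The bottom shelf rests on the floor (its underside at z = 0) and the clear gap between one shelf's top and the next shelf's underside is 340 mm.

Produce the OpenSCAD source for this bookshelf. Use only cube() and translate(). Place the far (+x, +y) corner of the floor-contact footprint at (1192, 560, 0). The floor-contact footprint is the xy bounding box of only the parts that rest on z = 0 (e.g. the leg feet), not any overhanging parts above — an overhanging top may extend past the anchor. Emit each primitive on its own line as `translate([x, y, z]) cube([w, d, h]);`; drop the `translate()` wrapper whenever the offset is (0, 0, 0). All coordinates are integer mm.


translate([135, 200, 0]) cube([24, 360, 1927]);
translate([1168, 200, 0]) cube([24, 360, 1927]);
translate([159, 200, 0]) cube([1009, 360, 20]);
translate([159, 200, 360]) cube([1009, 360, 20]);
translate([159, 200, 720]) cube([1009, 360, 20]);
translate([159, 200, 1080]) cube([1009, 360, 20]);
translate([159, 200, 1440]) cube([1009, 360, 20]);
translate([159, 200, 1800]) cube([1009, 360, 20]);


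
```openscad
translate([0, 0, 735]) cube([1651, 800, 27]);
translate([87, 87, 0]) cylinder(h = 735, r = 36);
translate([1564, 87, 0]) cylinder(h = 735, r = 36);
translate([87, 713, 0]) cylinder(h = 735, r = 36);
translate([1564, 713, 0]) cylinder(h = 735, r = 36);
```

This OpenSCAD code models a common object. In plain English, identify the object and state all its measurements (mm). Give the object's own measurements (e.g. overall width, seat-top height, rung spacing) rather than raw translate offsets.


A table: top 1651 mm (x) × 800 mm (y), 27 mm thick, upper face at z = 762 mm, on four round legs of 72 mm diameter, each leg's bounding box inset 51 mm from the nearest pair of top edges from z = 0 to the bottom of the top.


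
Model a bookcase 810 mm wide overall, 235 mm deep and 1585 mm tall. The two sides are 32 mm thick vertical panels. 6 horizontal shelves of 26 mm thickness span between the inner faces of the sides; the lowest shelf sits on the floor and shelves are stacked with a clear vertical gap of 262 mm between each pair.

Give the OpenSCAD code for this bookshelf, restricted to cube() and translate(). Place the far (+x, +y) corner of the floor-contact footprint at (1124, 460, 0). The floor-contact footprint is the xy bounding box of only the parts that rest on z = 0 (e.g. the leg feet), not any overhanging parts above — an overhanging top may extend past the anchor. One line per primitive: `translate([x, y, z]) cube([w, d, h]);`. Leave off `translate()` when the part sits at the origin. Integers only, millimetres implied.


translate([314, 225, 0]) cube([32, 235, 1585]);
translate([1092, 225, 0]) cube([32, 235, 1585]);
translate([346, 225, 0]) cube([746, 235, 26]);
translate([346, 225, 288]) cube([746, 235, 26]);
translate([346, 225, 576]) cube([746, 235, 26]);
translate([346, 225, 864]) cube([746, 235, 26]);
translate([346, 225, 1152]) cube([746, 235, 26]);
translate([346, 225, 1440]) cube([746, 235, 26]);


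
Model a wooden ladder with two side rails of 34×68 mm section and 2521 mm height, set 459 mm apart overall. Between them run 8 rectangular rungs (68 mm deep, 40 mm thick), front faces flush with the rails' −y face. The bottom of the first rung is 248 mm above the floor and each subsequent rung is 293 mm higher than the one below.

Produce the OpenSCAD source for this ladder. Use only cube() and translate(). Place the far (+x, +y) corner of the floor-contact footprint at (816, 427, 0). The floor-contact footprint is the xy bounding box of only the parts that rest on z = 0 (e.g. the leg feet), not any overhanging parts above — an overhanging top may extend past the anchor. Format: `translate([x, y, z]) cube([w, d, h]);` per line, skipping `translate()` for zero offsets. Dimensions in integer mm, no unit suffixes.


translate([357, 359, 0]) cube([34, 68, 2521]);
translate([782, 359, 0]) cube([34, 68, 2521]);
translate([391, 359, 248]) cube([391, 68, 40]);
translate([391, 359, 541]) cube([391, 68, 40]);
translate([391, 359, 834]) cube([391, 68, 40]);
translate([391, 359, 1127]) cube([391, 68, 40]);
translate([391, 359, 1420]) cube([391, 68, 40]);
translate([391, 359, 1713]) cube([391, 68, 40]);
translate([391, 359, 2006]) cube([391, 68, 40]);
translate([391, 359, 2299]) cube([391, 68, 40]);


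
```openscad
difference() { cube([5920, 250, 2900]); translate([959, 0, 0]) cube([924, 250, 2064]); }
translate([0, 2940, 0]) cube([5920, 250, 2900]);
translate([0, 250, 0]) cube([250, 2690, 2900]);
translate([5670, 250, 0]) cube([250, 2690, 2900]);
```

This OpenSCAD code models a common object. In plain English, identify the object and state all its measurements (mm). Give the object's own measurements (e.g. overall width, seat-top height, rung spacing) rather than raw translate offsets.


A single room: four walls, each 2900 mm tall and 250 mm thick, enclosing an outside footprint 5920×3190 mm (x × y), no floor or roof. The front and back walls (−y and +y sides) run the full x-width; the side walls fit between their inner faces. A door opening 924 mm wide and 2064 mm tall is cut through the front wall from the floor up, its −x edge 959 mm from the wall's −x end.


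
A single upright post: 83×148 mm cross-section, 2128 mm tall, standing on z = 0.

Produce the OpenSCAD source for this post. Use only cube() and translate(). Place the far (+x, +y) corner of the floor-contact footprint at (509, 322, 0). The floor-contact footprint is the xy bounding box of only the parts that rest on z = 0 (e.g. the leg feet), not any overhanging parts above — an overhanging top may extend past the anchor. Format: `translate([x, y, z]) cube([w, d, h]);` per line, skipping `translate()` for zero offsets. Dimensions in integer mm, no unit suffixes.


translate([426, 174, 0]) cube([83, 148, 2128]);


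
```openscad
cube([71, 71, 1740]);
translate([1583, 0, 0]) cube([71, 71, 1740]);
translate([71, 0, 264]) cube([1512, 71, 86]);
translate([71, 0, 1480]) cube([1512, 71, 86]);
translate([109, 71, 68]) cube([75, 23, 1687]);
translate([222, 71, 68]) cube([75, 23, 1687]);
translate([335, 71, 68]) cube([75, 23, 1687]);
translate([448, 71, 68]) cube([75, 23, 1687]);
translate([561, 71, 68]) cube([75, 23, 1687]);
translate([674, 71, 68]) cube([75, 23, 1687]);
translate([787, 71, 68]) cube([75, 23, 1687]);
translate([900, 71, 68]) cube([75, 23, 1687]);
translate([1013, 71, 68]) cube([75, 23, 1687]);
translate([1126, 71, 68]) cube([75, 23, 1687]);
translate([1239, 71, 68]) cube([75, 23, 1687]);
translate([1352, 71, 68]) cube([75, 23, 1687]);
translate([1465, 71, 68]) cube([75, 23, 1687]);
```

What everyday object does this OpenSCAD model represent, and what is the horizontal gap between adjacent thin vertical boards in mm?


A fence section. The picket gap is 38 mm.

Two posts, two rails, 13 pickets — a fence section. Span 1512 mm holds 13 pickets of 75 mm with 14 equal gaps: ⌊(1512 − 13·75) / 14⌋ = 38 mm.


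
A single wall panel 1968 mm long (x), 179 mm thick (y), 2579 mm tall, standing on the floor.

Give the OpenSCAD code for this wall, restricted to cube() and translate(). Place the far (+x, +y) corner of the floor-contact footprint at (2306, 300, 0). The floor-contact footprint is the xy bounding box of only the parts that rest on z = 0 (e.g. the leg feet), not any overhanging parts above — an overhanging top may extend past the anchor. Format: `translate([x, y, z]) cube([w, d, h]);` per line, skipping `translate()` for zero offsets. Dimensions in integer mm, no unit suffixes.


translate([338, 121, 0]) cube([1968, 179, 2579]);


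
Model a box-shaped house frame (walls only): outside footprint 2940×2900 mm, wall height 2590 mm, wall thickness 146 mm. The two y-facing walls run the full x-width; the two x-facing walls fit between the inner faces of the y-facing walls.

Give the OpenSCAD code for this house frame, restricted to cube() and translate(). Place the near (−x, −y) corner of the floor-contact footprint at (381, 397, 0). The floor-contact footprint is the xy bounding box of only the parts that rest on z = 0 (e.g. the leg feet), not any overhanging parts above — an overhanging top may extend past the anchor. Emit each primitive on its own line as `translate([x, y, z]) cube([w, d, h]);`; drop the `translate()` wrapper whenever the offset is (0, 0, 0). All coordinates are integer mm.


translate([381, 397, 0]) cube([2940, 146, 2590]);
translate([381, 3151, 0]) cube([2940, 146, 2590]);
translate([381, 543, 0]) cube([146, 2608, 2590]);
translate([3175, 543, 0]) cube([146, 2608, 2590]);


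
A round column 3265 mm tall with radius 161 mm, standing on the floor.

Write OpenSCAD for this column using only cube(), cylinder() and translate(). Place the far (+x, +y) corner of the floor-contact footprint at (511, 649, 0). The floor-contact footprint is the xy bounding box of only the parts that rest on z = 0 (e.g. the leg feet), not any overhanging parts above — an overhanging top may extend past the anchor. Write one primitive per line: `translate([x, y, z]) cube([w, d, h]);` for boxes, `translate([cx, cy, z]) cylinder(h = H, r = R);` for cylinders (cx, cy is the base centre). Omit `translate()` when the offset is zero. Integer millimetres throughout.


translate([350, 488, 0]) cylinder(h = 3265, r = 161);


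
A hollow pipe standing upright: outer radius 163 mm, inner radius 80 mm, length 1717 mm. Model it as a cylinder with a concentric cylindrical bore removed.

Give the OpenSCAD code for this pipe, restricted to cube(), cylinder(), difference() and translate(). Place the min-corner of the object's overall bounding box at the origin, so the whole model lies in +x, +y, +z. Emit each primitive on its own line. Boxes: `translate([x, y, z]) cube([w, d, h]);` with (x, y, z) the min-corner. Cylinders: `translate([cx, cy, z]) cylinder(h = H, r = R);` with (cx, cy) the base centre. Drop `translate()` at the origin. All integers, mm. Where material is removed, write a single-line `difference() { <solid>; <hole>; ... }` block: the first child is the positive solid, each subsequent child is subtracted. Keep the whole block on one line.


difference() { translate([163, 163, 0]) cylinder(h = 1717, r = 163); translate([163, 163, 0]) cylinder(h = 1717, r = 80); }


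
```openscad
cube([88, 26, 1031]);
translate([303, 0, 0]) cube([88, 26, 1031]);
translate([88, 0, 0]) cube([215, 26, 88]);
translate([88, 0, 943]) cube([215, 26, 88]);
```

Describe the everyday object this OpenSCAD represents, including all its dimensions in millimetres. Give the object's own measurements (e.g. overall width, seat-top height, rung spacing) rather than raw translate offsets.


A rectangular picture frame lying in the x–z plane (depth along y). The opening is 215 mm wide (x) by 855 mm tall (z), surrounded by a border 88 mm wide on all four sides. The frame is 26 mm deep and is made of two full-height vertical stiles with two horizontal rails fitted between them.


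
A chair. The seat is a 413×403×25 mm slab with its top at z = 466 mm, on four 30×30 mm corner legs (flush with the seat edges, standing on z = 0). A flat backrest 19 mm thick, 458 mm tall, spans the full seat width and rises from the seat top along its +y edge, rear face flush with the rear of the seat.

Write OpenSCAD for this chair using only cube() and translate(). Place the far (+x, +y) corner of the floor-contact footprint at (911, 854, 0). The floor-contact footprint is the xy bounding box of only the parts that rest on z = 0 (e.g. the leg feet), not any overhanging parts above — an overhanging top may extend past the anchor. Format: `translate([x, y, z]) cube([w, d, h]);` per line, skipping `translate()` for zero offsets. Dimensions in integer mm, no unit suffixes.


// leg_h = 466 - 25 = 441
translate([498, 451, 441]) cube([413, 403, 25]);
translate([498, 451, 0]) cube([30, 30, 441]);
translate([881, 451, 0]) cube([30, 30, 441]);
translate([498, 824, 0]) cube([30, 30, 441]);
translate([881, 824, 0]) cube([30, 30, 441]);
translate([498, 835, 466]) cube([413, 19, 458]);


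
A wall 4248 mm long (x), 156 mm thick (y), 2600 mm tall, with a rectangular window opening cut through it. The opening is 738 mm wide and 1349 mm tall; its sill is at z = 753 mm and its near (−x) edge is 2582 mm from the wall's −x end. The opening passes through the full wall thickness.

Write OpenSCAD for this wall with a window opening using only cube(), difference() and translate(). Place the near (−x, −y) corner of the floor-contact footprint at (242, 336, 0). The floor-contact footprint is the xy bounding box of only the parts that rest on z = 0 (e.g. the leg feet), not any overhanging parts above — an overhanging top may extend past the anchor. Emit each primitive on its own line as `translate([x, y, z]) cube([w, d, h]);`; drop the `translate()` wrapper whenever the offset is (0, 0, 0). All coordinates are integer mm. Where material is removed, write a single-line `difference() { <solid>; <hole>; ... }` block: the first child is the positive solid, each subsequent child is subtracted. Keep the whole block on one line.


difference() { translate([242, 336, 0]) cube([4248, 156, 2600]); translate([2824, 336, 753]) cube([738, 156, 1349]); }


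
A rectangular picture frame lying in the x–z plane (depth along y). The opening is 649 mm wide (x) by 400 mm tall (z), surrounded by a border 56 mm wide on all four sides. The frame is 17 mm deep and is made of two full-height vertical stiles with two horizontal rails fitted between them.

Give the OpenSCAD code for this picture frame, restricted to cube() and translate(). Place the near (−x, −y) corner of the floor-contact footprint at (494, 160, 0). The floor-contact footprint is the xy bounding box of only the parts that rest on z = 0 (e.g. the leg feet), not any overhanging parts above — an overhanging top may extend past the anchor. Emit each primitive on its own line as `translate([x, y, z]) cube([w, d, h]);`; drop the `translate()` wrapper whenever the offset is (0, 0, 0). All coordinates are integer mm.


translate([494, 160, 0]) cube([56, 17, 512]);
translate([1199, 160, 0]) cube([56, 17, 512]);
translate([550, 160, 0]) cube([649, 17, 56]);
translate([550, 160, 456]) cube([649, 17, 56]);


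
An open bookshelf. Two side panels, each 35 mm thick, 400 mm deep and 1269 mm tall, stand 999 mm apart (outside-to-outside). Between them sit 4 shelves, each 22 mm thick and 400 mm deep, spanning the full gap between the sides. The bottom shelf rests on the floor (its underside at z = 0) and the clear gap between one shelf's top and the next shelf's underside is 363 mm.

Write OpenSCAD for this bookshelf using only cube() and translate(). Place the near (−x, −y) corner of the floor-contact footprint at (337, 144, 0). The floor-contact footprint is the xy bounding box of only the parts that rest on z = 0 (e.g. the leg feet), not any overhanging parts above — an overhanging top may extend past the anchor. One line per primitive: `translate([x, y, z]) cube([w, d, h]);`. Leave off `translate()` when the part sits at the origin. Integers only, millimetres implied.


translate([337, 144, 0]) cube([35, 400, 1269]);
translate([1301, 144, 0]) cube([35, 400, 1269]);
translate([372, 144, 0]) cube([929, 400, 22]);
translate([372, 144, 385]) cube([929, 400, 22]);
translate([372, 144, 770]) cube([929, 400, 22]);
translate([372, 144, 1155]) cube([929, 400, 22]);
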